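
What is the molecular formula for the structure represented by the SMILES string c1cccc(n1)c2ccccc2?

Heavy atoms from the SMILES: 11 C, 1 N.
Implicit hydrogens by atom environment:
  9 × C (aromatic): 1 H each → 9
  2 × C (aromatic): no H
  1 × N (aromatic): no H
  Total hydrogens = 9.
Molecular formula: C11H9N

C11H9N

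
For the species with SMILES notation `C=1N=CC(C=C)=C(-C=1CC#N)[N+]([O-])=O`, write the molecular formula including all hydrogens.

C9H7N3O2

Heavy atoms from the SMILES: 9 C, 3 N, 2 O.
Implicit hydrogens by atom environment:
  3 × C (aromatic): no H
  2 × C: 2 H each → 4
  2 × C (aromatic): 1 H each → 2
  1 × C: 1 H
  1 × C: no H
  1 × N (aromatic): no H
  1 × N (charge +1): no H
  1 × N: no H
  1 × O: no H
  1 × O (charge -1): no H
  Total hydrogens = 7.
Molecular formula: C9H7N3O2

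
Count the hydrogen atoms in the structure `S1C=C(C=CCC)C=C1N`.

Hydrogens are implicit in SMILES; fill each atom to its normal valence:
  2 × C (aromatic): 1 H each → 2
  2 × C: 1 H each → 2
  2 × C (aromatic): no H
  1 × C: 3 H
  1 × C: 2 H
  1 × N: 2 H
  1 × S (aromatic): no H
  Total hydrogens = 11.

11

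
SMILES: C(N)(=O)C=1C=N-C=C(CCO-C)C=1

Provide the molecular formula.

C9H12N2O2

Heavy atoms from the SMILES: 9 C, 2 N, 2 O.
Implicit hydrogens by atom environment:
  3 × C (aromatic): 1 H each → 3
  2 × C: 2 H each → 4
  2 × C (aromatic): no H
  2 × O: no H
  1 × C: 3 H
  1 × C: no H
  1 × N: 2 H
  1 × N (aromatic): no H
  Total hydrogens = 12.
Molecular formula: C9H12N2O2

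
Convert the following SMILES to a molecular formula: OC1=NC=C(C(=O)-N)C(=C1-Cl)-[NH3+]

Heavy atoms from the SMILES: 6 C, 1 Cl, 3 N, 2 O.
Implicit hydrogens by atom environment:
  4 × C (aromatic): no H
  1 × C (aromatic): 1 H
  1 × C: no H
  1 × Cl: no H
  1 × N (charge +1): 3 H
  1 × N: 2 H
  1 × N (aromatic): no H
  1 × O: 1 H
  1 × O: no H
  Total hydrogens = 7.
Net charge +1.
Molecular formula: C6H7ClN3O2+

C6H7ClN3O2+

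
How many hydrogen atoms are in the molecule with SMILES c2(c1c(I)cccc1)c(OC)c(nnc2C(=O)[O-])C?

10

Hydrogens are implicit in SMILES; fill each atom to its normal valence:
  6 × C (aromatic): no H
  4 × C (aromatic): 1 H each → 4
  2 × C: 3 H each → 6
  2 × N (aromatic): no H
  2 × O: no H
  1 × C: no H
  1 × I: no H
  1 × O (charge -1): no H
  Total hydrogens = 10.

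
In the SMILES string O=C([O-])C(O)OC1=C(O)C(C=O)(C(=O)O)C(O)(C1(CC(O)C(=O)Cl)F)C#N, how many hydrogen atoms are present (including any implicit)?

Hydrogens are implicit in SMILES; fill each atom to its normal valence:
  9 × C: no H
  5 × O: 1 H each → 5
  5 × O: no H
  3 × C: 1 H each → 3
  1 × C: 2 H
  1 × Cl: no H
  1 × F: no H
  1 × N: no H
  1 × O (charge -1): no H
  Total hydrogens = 10.

10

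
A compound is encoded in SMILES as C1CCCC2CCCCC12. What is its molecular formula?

Heavy atoms from the SMILES: 10 C.
Implicit hydrogens by atom environment:
  8 × C: 2 H each → 16
  2 × C: 1 H each → 2
  Total hydrogens = 18.
Molecular formula: C10H18

C10H18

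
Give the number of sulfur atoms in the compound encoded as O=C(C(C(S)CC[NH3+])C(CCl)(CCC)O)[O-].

The symbol for sulfur appears 1 time in the SMILES.

1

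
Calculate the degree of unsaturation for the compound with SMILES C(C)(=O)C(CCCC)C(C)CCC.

1

Molecular formula from the SMILES: C12H24O.
DoU = (2C + 2 + N − H − X)/2 = (2·12 + 2 + 0 − 24 − 0)/2 = 2/2 = 1.
(Structurally: 0 ring(s) + 1 π bond(s) = 1.)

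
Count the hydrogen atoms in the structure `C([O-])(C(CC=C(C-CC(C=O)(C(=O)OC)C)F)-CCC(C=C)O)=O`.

24

Hydrogens are implicit in SMILES; fill each atom to its normal valence:
  6 × C: 2 H each → 12
  5 × C: 1 H each → 5
  4 × C: no H
  4 × O: no H
  2 × C: 3 H each → 6
  1 × F: no H
  1 × O: 1 H
  1 × O (charge -1): no H
  Total hydrogens = 24.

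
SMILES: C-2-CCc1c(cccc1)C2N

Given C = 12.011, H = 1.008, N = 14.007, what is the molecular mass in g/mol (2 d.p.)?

147.22

Molecular formula: C10H13N.
M = 10×12.011 + 13×1.008 + 1×14.007 = 147.22 g/mol.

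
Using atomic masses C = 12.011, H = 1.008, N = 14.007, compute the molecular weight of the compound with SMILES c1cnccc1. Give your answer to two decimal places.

79.10

Molecular formula: C5H5N.
M = 5×12.011 + 5×1.008 + 1×14.007 = 79.10 g/mol.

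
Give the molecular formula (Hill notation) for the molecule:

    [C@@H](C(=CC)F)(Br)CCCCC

Heavy atoms from the SMILES: 1 Br, 9 C, 1 F.
Implicit hydrogens by atom environment:
  4 × C: 2 H each → 8
  2 × C: 3 H each → 6
  2 × C: 1 H each → 2
  1 × Br: no H
  1 × C: no H
  1 × F: no H
  Total hydrogens = 16.
Molecular formula: C9H16BrF

C9H16BrF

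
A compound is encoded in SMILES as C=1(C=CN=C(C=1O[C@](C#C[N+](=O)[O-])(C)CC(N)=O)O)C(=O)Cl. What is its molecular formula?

C12H10ClN3O6

Heavy atoms from the SMILES: 12 C, 1 Cl, 3 N, 6 O.
Implicit hydrogens by atom environment:
  5 × C: no H
  4 × O: no H
  3 × C (aromatic): no H
  2 × C (aromatic): 1 H each → 2
  1 × C: 3 H
  1 × C: 2 H
  1 × Cl: no H
  1 × N: 2 H
  1 × N (aromatic): no H
  1 × N (charge +1): no H
  1 × O: 1 H
  1 × O (charge -1): no H
  Total hydrogens = 10.
Molecular formula: C12H10ClN3O6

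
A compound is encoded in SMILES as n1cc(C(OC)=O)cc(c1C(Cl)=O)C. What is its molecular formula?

Heavy atoms from the SMILES: 9 C, 1 Cl, 1 N, 3 O.
Implicit hydrogens by atom environment:
  3 × C (aromatic): no H
  3 × O: no H
  2 × C: 3 H each → 6
  2 × C (aromatic): 1 H each → 2
  2 × C: no H
  1 × Cl: no H
  1 × N (aromatic): no H
  Total hydrogens = 8.
Molecular formula: C9H8ClNO3

C9H8ClNO3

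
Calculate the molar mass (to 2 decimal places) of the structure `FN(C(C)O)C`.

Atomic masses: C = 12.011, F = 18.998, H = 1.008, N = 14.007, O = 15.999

Molecular formula: C3H8FNO.
M = 3×12.011 + 1×18.998 + 8×1.008 + 1×14.007 + 1×15.999 = 93.10 g/mol.

93.10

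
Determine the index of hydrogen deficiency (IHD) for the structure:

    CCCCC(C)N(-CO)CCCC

0

Molecular formula from the SMILES: C11H25NO.
DoU = (2C + 2 + N − H − X)/2 = (2·11 + 2 + 1 − 25 − 0)/2 = 0/2 = 0.
(Structurally: 0 ring(s) + 0 π bond(s) = 0.)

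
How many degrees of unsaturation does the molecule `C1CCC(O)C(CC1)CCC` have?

1

Molecular formula from the SMILES: C10H20O.
DoU = (2C + 2 + N − H − X)/2 = (2·10 + 2 + 0 − 20 − 0)/2 = 2/2 = 1.
(Structurally: 1 ring(s) + 0 π bond(s) = 1.)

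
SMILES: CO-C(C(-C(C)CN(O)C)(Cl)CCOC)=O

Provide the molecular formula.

Heavy atoms from the SMILES: 10 C, 1 Cl, 1 N, 4 O.
Implicit hydrogens by atom environment:
  4 × C: 3 H each → 12
  3 × C: 2 H each → 6
  3 × O: no H
  2 × C: no H
  1 × C: 1 H
  1 × Cl: no H
  1 × N: no H
  1 × O: 1 H
  Total hydrogens = 20.
Molecular formula: C10H20ClNO4

C10H20ClNO4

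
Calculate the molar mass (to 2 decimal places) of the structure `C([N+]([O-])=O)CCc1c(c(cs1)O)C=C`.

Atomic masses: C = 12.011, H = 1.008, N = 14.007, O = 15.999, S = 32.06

Molecular formula: C9H11NO3S.
M = 9×12.011 + 11×1.008 + 1×14.007 + 3×15.999 + 1×32.06 = 213.25 g/mol.

213.25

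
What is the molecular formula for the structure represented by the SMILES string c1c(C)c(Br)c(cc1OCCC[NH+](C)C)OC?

Heavy atoms from the SMILES: 1 Br, 13 C, 1 N, 2 O.
Implicit hydrogens by atom environment:
  4 × C: 3 H each → 12
  4 × C (aromatic): no H
  3 × C: 2 H each → 6
  2 × C (aromatic): 1 H each → 2
  2 × O: no H
  1 × Br: no H
  1 × N (charge +1): 1 H
  Total hydrogens = 21.
Net charge +1.
Molecular formula: C13H21BrNO2+

C13H21BrNO2+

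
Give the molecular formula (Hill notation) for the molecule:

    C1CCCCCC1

C7H14

Heavy atoms from the SMILES: 7 C.
Implicit hydrogens by atom environment:
  7 × C: 2 H each → 14
  Total hydrogens = 14.
Molecular formula: C7H14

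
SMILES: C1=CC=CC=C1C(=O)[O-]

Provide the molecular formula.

Heavy atoms from the SMILES: 7 C, 2 O.
Implicit hydrogens by atom environment:
  5 × C (aromatic): 1 H each → 5
  1 × C (aromatic): no H
  1 × C: no H
  1 × O: no H
  1 × O (charge -1): no H
  Total hydrogens = 5.
Net charge -1.
Molecular formula: C7H5O2-

C7H5O2-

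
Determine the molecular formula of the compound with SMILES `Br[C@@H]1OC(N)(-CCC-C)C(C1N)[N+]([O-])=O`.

C8H16BrN3O3

Heavy atoms from the SMILES: 1 Br, 8 C, 3 N, 3 O.
Implicit hydrogens by atom environment:
  3 × C: 2 H each → 6
  3 × C: 1 H each → 3
  2 × N: 2 H each → 4
  2 × O: no H
  1 × Br: no H
  1 × C: 3 H
  1 × C: no H
  1 × N (charge +1): no H
  1 × O (charge -1): no H
  Total hydrogens = 16.
Molecular formula: C8H16BrN3O3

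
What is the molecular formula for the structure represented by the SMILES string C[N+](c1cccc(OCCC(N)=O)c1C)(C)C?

C13H21N2O2+

Heavy atoms from the SMILES: 13 C, 2 N, 2 O.
Implicit hydrogens by atom environment:
  4 × C: 3 H each → 12
  3 × C (aromatic): 1 H each → 3
  3 × C (aromatic): no H
  2 × C: 2 H each → 4
  2 × O: no H
  1 × C: no H
  1 × N: 2 H
  1 × N (charge +1): no H
  Total hydrogens = 21.
Net charge +1.
Molecular formula: C13H21N2O2+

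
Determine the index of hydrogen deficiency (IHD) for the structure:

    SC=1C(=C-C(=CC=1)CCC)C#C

6

Molecular formula from the SMILES: C11H12S.
DoU = (2C + 2 + N − H − X)/2 = (2·11 + 2 + 0 − 12 − 0)/2 = 12/2 = 6.
(Structurally: 1 ring(s) + 5 π bond(s) = 6.)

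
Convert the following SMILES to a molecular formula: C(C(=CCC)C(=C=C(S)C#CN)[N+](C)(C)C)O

C13H21N2OS+

Heavy atoms from the SMILES: 13 C, 2 N, 1 O, 1 S.
Implicit hydrogens by atom environment:
  6 × C: no H
  4 × C: 3 H each → 12
  2 × C: 2 H each → 4
  1 × C: 1 H
  1 × N: 2 H
  1 × N (charge +1): no H
  1 × O: 1 H
  1 × S: 1 H
  Total hydrogens = 21.
Net charge +1.
Molecular formula: C13H21N2OS+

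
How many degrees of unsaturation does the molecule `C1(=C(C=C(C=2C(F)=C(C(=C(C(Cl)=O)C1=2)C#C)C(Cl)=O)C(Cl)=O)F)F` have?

Molecular formula from the SMILES: C15H2Cl3F3O3.
DoU = (2C + 2 + N − H − X)/2 = (2·15 + 2 + 0 − 2 − 6)/2 = 24/2 = 12.
(Structurally: 2 ring(s) + 10 π bond(s) = 12.)

12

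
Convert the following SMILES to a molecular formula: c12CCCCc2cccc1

C10H12

Heavy atoms from the SMILES: 10 C.
Implicit hydrogens by atom environment:
  4 × C: 2 H each → 8
  4 × C (aromatic): 1 H each → 4
  2 × C (aromatic): no H
  Total hydrogens = 12.
Molecular formula: C10H12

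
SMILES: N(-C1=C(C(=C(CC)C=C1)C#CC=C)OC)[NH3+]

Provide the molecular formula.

Heavy atoms from the SMILES: 13 C, 2 N, 1 O.
Implicit hydrogens by atom environment:
  4 × C (aromatic): no H
  2 × C: 3 H each → 6
  2 × C: 2 H each → 4
  2 × C (aromatic): 1 H each → 2
  2 × C: no H
  1 × C: 1 H
  1 × N (charge +1): 3 H
  1 × N: 1 H
  1 × O: no H
  Total hydrogens = 17.
Net charge +1.
Molecular formula: C13H17N2O+

C13H17N2O+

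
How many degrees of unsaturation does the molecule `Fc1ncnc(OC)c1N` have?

4

Molecular formula from the SMILES: C5H6FN3O.
DoU = (2C + 2 + N − H − X)/2 = (2·5 + 2 + 3 − 6 − 1)/2 = 8/2 = 4.
(Structurally: 1 ring(s) + 3 π bond(s) = 4.)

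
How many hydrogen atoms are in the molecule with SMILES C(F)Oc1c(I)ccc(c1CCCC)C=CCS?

Hydrogens are implicit in SMILES; fill each atom to its normal valence:
  5 × C: 2 H each → 10
  4 × C (aromatic): no H
  2 × C (aromatic): 1 H each → 2
  2 × C: 1 H each → 2
  1 × C: 3 H
  1 × F: no H
  1 × I: no H
  1 × O: no H
  1 × S: 1 H
  Total hydrogens = 18.

18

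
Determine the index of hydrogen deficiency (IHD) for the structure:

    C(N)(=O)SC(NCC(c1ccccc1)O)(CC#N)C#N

9

Molecular formula from the SMILES: C13H14N4O2S.
DoU = (2C + 2 + N − H − X)/2 = (2·13 + 2 + 4 − 14 − 0)/2 = 18/2 = 9.
(Structurally: 1 ring(s) + 8 π bond(s) = 9.)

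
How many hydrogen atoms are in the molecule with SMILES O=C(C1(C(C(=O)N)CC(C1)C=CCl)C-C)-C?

18

Hydrogens are implicit in SMILES; fill each atom to its normal valence:
  4 × C: 1 H each → 4
  3 × C: 2 H each → 6
  3 × C: no H
  2 × C: 3 H each → 6
  2 × O: no H
  1 × Cl: no H
  1 × N: 2 H
  Total hydrogens = 18.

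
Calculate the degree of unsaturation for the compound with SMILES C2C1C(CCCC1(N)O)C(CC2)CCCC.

2

Molecular formula from the SMILES: C14H27NO.
DoU = (2C + 2 + N − H − X)/2 = (2·14 + 2 + 1 − 27 − 0)/2 = 4/2 = 2.
(Structurally: 2 ring(s) + 0 π bond(s) = 2.)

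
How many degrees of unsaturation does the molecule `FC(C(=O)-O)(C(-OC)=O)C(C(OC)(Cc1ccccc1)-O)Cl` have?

6

Molecular formula from the SMILES: C14H16ClFO6.
DoU = (2C + 2 + N − H − X)/2 = (2·14 + 2 + 0 − 16 − 2)/2 = 12/2 = 6.
(Structurally: 1 ring(s) + 5 π bond(s) = 6.)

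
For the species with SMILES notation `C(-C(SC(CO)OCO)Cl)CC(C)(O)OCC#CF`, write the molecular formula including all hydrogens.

Heavy atoms from the SMILES: 11 C, 1 Cl, 1 F, 5 O, 1 S.
Implicit hydrogens by atom environment:
  5 × C: 2 H each → 10
  3 × C: no H
  3 × O: 1 H each → 3
  2 × C: 1 H each → 2
  2 × O: no H
  1 × C: 3 H
  1 × Cl: no H
  1 × F: no H
  1 × S: no H
  Total hydrogens = 18.
Molecular formula: C11H18ClFO5S

C11H18ClFO5S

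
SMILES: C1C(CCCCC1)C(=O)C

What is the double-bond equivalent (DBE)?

2

Molecular formula from the SMILES: C9H16O.
DoU = (2C + 2 + N − H − X)/2 = (2·9 + 2 + 0 − 16 − 0)/2 = 4/2 = 2.
(Structurally: 1 ring(s) + 1 π bond(s) = 2.)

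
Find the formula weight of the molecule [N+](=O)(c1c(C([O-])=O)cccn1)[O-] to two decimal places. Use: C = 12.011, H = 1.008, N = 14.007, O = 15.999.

167.10

Molecular formula: C6H3N2O4-.
M = 6×12.011 + 3×1.008 + 2×14.007 + 4×15.999 = 167.10 g/mol.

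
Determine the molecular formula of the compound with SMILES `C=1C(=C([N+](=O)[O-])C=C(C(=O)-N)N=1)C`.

C7H7N3O3

Heavy atoms from the SMILES: 7 C, 3 N, 3 O.
Implicit hydrogens by atom environment:
  3 × C (aromatic): no H
  2 × C (aromatic): 1 H each → 2
  2 × O: no H
  1 × C: 3 H
  1 × C: no H
  1 × N: 2 H
  1 × N (aromatic): no H
  1 × N (charge +1): no H
  1 × O (charge -1): no H
  Total hydrogens = 7.
Molecular formula: C7H7N3O3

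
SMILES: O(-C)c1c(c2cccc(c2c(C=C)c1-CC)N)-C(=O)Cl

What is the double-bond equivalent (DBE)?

Molecular formula from the SMILES: C16H16ClNO2.
DoU = (2C + 2 + N − H − X)/2 = (2·16 + 2 + 1 − 16 − 1)/2 = 18/2 = 9.
(Structurally: 2 ring(s) + 7 π bond(s) = 9.)

9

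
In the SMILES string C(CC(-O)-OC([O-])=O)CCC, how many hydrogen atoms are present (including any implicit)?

Hydrogens are implicit in SMILES; fill each atom to its normal valence:
  4 × C: 2 H each → 8
  2 × O: no H
  1 × C: 3 H
  1 × C: 1 H
  1 × C: no H
  1 × O: 1 H
  1 × O (charge -1): no H
  Total hydrogens = 13.

13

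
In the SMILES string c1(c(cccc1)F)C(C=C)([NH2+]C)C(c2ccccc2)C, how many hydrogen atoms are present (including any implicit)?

21

Hydrogens are implicit in SMILES; fill each atom to its normal valence:
  9 × C (aromatic): 1 H each → 9
  3 × C (aromatic): no H
  2 × C: 3 H each → 6
  2 × C: 1 H each → 2
  1 × C: 2 H
  1 × C: no H
  1 × F: no H
  1 × N (charge +1): 2 H
  Total hydrogens = 21.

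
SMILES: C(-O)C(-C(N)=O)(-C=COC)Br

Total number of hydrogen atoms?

10

Hydrogens are implicit in SMILES; fill each atom to its normal valence:
  2 × C: 1 H each → 2
  2 × C: no H
  2 × O: no H
  1 × Br: no H
  1 × C: 3 H
  1 × C: 2 H
  1 × N: 2 H
  1 × O: 1 H
  Total hydrogens = 10.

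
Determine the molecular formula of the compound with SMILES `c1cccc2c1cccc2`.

C10H8

Heavy atoms from the SMILES: 10 C.
Implicit hydrogens by atom environment:
  8 × C (aromatic): 1 H each → 8
  2 × C (aromatic): no H
  Total hydrogens = 8.
Molecular formula: C10H8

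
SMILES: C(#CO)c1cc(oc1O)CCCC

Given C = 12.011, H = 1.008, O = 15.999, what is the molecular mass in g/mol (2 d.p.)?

Molecular formula: C10H12O3.
M = 10×12.011 + 12×1.008 + 3×15.999 = 180.20 g/mol.

180.20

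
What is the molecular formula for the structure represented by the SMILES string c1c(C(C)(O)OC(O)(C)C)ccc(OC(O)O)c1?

Heavy atoms from the SMILES: 12 C, 6 O.
Implicit hydrogens by atom environment:
  4 × C (aromatic): 1 H each → 4
  4 × O: 1 H each → 4
  3 × C: 3 H each → 9
  2 × C: no H
  2 × C (aromatic): no H
  2 × O: no H
  1 × C: 1 H
  Total hydrogens = 18.
Molecular formula: C12H18O6

C12H18O6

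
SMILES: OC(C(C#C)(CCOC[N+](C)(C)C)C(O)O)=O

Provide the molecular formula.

Heavy atoms from the SMILES: 11 C, 1 N, 5 O.
Implicit hydrogens by atom environment:
  3 × C: 3 H each → 9
  3 × C: 2 H each → 6
  3 × C: no H
  3 × O: 1 H each → 3
  2 × C: 1 H each → 2
  2 × O: no H
  1 × N (charge +1): no H
  Total hydrogens = 20.
Net charge +1.
Molecular formula: C11H20NO5+

C11H20NO5+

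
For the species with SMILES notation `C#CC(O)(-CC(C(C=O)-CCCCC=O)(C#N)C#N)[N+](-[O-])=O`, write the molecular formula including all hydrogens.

Heavy atoms from the SMILES: 14 C, 3 N, 5 O.
Implicit hydrogens by atom environment:
  5 × C: 2 H each → 10
  5 × C: no H
  4 × C: 1 H each → 4
  3 × O: no H
  2 × N: no H
  1 × N (charge +1): no H
  1 × O: 1 H
  1 × O (charge -1): no H
  Total hydrogens = 15.
Molecular formula: C14H15N3O5

C14H15N3O5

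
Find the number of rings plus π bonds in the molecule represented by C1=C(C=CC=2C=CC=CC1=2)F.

Molecular formula from the SMILES: C10H7F.
DoU = (2C + 2 + N − H − X)/2 = (2·10 + 2 + 0 − 7 − 1)/2 = 14/2 = 7.
(Structurally: 2 ring(s) + 5 π bond(s) = 7.)

7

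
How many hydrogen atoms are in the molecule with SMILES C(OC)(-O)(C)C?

10

Hydrogens are implicit in SMILES; fill each atom to its normal valence:
  3 × C: 3 H each → 9
  1 × C: no H
  1 × O: 1 H
  1 × O: no H
  Total hydrogens = 10.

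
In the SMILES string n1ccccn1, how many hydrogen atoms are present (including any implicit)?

Hydrogens are implicit in SMILES; fill each atom to its normal valence:
  4 × C (aromatic): 1 H each → 4
  2 × N (aromatic): no H
  Total hydrogens = 4.

4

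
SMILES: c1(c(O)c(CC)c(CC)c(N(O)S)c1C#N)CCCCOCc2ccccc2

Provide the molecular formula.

Heavy atoms from the SMILES: 22 C, 2 N, 3 O, 1 S.
Implicit hydrogens by atom environment:
  7 × C: 2 H each → 14
  7 × C (aromatic): no H
  5 × C (aromatic): 1 H each → 5
  2 × C: 3 H each → 6
  2 × N: no H
  2 × O: 1 H each → 2
  1 × C: no H
  1 × O: no H
  1 × S: 1 H
  Total hydrogens = 28.
Molecular formula: C22H28N2O3S

C22H28N2O3S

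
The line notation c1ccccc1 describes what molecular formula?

C6H6

Heavy atoms from the SMILES: 6 C.
Implicit hydrogens by atom environment:
  6 × C (aromatic): 1 H each → 6
  Total hydrogens = 6.
Molecular formula: C6H6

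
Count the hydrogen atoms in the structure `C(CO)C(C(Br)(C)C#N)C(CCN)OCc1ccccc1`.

Hydrogens are implicit in SMILES; fill each atom to its normal valence:
  5 × C: 2 H each → 10
  5 × C (aromatic): 1 H each → 5
  2 × C: 1 H each → 2
  2 × C: no H
  1 × Br: no H
  1 × C: 3 H
  1 × C (aromatic): no H
  1 × N: 2 H
  1 × N: no H
  1 × O: 1 H
  1 × O: no H
  Total hydrogens = 23.

23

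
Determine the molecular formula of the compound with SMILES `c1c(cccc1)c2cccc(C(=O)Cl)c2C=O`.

C14H9ClO2

Heavy atoms from the SMILES: 14 C, 1 Cl, 2 O.
Implicit hydrogens by atom environment:
  8 × C (aromatic): 1 H each → 8
  4 × C (aromatic): no H
  2 × O: no H
  1 × C: 1 H
  1 × C: no H
  1 × Cl: no H
  Total hydrogens = 9.
Molecular formula: C14H9ClO2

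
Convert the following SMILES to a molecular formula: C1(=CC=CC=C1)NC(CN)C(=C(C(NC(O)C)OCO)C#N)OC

Heavy atoms from the SMILES: 16 C, 4 N, 4 O.
Implicit hydrogens by atom environment:
  5 × C (aromatic): 1 H each → 5
  3 × C: 1 H each → 3
  3 × C: no H
  2 × C: 3 H each → 6
  2 × C: 2 H each → 4
  2 × N: 1 H each → 2
  2 × O: 1 H each → 2
  2 × O: no H
  1 × C (aromatic): no H
  1 × N: 2 H
  1 × N: no H
  Total hydrogens = 24.
Molecular formula: C16H24N4O4

C16H24N4O4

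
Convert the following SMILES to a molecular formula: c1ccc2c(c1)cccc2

Heavy atoms from the SMILES: 10 C.
Implicit hydrogens by atom environment:
  8 × C (aromatic): 1 H each → 8
  2 × C (aromatic): no H
  Total hydrogens = 8.
Molecular formula: C10H8

C10H8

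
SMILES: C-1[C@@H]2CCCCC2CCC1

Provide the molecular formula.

Heavy atoms from the SMILES: 10 C.
Implicit hydrogens by atom environment:
  8 × C: 2 H each → 16
  2 × C: 1 H each → 2
  Total hydrogens = 18.
Molecular formula: C10H18

C10H18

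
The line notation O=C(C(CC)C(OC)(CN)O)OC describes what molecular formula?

Heavy atoms from the SMILES: 8 C, 1 N, 4 O.
Implicit hydrogens by atom environment:
  3 × C: 3 H each → 9
  3 × O: no H
  2 × C: 2 H each → 4
  2 × C: no H
  1 × C: 1 H
  1 × N: 2 H
  1 × O: 1 H
  Total hydrogens = 17.
Molecular formula: C8H17NO4

C8H17NO4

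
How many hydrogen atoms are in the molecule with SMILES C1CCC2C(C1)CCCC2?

18

Hydrogens are implicit in SMILES; fill each atom to its normal valence:
  8 × C: 2 H each → 16
  2 × C: 1 H each → 2
  Total hydrogens = 18.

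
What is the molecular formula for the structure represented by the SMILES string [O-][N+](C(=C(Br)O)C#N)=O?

C3HBrN2O3

Heavy atoms from the SMILES: 1 Br, 3 C, 2 N, 3 O.
Implicit hydrogens by atom environment:
  3 × C: no H
  1 × Br: no H
  1 × N: no H
  1 × N (charge +1): no H
  1 × O: 1 H
  1 × O: no H
  1 × O (charge -1): no H
  Total hydrogens = 1.
Molecular formula: C3HBrN2O3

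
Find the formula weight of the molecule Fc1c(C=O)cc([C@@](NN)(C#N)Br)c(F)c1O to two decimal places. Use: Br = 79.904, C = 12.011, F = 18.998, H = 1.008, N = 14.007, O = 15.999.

306.07

Molecular formula: C9H6BrF2N3O2.
M = 1×79.904 + 9×12.011 + 2×18.998 + 6×1.008 + 3×14.007 + 2×15.999 = 306.07 g/mol.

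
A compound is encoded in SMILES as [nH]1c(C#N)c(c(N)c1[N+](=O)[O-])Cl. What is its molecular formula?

Heavy atoms from the SMILES: 5 C, 1 Cl, 4 N, 2 O.
Implicit hydrogens by atom environment:
  4 × C (aromatic): no H
  1 × C: no H
  1 × Cl: no H
  1 × N: 2 H
  1 × N (aromatic): 1 H
  1 × N: no H
  1 × N (charge +1): no H
  1 × O: no H
  1 × O (charge -1): no H
  Total hydrogens = 3.
Molecular formula: C5H3ClN4O2

C5H3ClN4O2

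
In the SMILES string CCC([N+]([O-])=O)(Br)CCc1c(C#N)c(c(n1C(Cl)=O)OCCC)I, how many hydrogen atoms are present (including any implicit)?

Hydrogens are implicit in SMILES; fill each atom to its normal valence:
  5 × C: 2 H each → 10
  4 × C (aromatic): no H
  3 × C: no H
  3 × O: no H
  2 × C: 3 H each → 6
  1 × Br: no H
  1 × Cl: no H
  1 × I: no H
  1 × N (aromatic): no H
  1 × N: no H
  1 × N (charge +1): no H
  1 × O (charge -1): no H
  Total hydrogens = 16.

16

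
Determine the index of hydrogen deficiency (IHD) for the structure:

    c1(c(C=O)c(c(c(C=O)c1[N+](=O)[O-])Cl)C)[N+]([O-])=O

Molecular formula from the SMILES: C9H5ClN2O6.
DoU = (2C + 2 + N − H − X)/2 = (2·9 + 2 + 2 − 5 − 1)/2 = 16/2 = 8.
(Structurally: 1 ring(s) + 7 π bond(s) = 8.)

8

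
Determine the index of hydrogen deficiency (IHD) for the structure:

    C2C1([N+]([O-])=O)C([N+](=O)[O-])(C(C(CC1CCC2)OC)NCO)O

4

Molecular formula from the SMILES: C12H21N3O7.
DoU = (2C + 2 + N − H − X)/2 = (2·12 + 2 + 3 − 21 − 0)/2 = 8/2 = 4.
(Structurally: 2 ring(s) + 2 π bond(s) = 4.)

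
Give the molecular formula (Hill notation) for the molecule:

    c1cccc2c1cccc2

Heavy atoms from the SMILES: 10 C.
Implicit hydrogens by atom environment:
  8 × C (aromatic): 1 H each → 8
  2 × C (aromatic): no H
  Total hydrogens = 8.
Molecular formula: C10H8

C10H8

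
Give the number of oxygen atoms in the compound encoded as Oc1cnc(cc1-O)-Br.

2

The symbol for oxygen appears 2 times in the SMILES.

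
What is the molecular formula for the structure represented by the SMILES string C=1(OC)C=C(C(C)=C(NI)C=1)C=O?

Heavy atoms from the SMILES: 9 C, 1 I, 1 N, 2 O.
Implicit hydrogens by atom environment:
  4 × C (aromatic): no H
  2 × C: 3 H each → 6
  2 × C (aromatic): 1 H each → 2
  2 × O: no H
  1 × C: 1 H
  1 × I: no H
  1 × N: 1 H
  Total hydrogens = 10.
Molecular formula: C9H10INO2

C9H10INO2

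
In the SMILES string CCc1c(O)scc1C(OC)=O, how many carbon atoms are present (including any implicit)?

8

The symbol for carbon appears 8 times in the SMILES. Lowercase c denotes aromatic carbon and counts toward C.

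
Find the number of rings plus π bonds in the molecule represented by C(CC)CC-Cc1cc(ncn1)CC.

4

Molecular formula from the SMILES: C12H20N2.
DoU = (2C + 2 + N − H − X)/2 = (2·12 + 2 + 2 − 20 − 0)/2 = 8/2 = 4.
(Structurally: 1 ring(s) + 3 π bond(s) = 4.)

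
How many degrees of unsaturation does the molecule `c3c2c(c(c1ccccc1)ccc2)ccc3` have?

11

Molecular formula from the SMILES: C16H12.
DoU = (2C + 2 + N − H − X)/2 = (2·16 + 2 + 0 − 12 − 0)/2 = 22/2 = 11.
(Structurally: 3 ring(s) + 8 π bond(s) = 11.)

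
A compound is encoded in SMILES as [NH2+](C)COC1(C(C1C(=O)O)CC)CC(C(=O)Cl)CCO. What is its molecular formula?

C13H23ClNO5+

Heavy atoms from the SMILES: 13 C, 1 Cl, 1 N, 5 O.
Implicit hydrogens by atom environment:
  5 × C: 2 H each → 10
  3 × C: 1 H each → 3
  3 × C: no H
  3 × O: no H
  2 × C: 3 H each → 6
  2 × O: 1 H each → 2
  1 × Cl: no H
  1 × N (charge +1): 2 H
  Total hydrogens = 23.
Net charge +1.
Molecular formula: C13H23ClNO5+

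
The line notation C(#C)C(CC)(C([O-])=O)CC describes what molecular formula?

C8H11O2-

Heavy atoms from the SMILES: 8 C, 2 O.
Implicit hydrogens by atom environment:
  3 × C: no H
  2 × C: 3 H each → 6
  2 × C: 2 H each → 4
  1 × C: 1 H
  1 × O: no H
  1 × O (charge -1): no H
  Total hydrogens = 11.
Net charge -1.
Molecular formula: C8H11O2-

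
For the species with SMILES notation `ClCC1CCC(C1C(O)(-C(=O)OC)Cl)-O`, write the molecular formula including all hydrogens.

Heavy atoms from the SMILES: 9 C, 2 Cl, 4 O.
Implicit hydrogens by atom environment:
  3 × C: 2 H each → 6
  3 × C: 1 H each → 3
  2 × C: no H
  2 × Cl: no H
  2 × O: 1 H each → 2
  2 × O: no H
  1 × C: 3 H
  Total hydrogens = 14.
Molecular formula: C9H14Cl2O4

C9H14Cl2O4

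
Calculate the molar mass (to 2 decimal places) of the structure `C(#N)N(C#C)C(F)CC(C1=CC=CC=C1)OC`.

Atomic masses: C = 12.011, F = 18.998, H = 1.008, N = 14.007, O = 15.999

Molecular formula: C13H13FN2O.
M = 13×12.011 + 1×18.998 + 13×1.008 + 2×14.007 + 1×15.999 = 232.26 g/mol.

232.26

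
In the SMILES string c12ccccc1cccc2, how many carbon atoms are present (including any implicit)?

The symbol for carbon appears 10 times in the SMILES. Lowercase c denotes aromatic carbon and counts toward C.

10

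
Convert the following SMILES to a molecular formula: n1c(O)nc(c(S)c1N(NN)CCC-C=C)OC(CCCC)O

C14H25N5O3S

Heavy atoms from the SMILES: 14 C, 5 N, 3 O, 1 S.
Implicit hydrogens by atom environment:
  7 × C: 2 H each → 14
  4 × C (aromatic): no H
  2 × C: 1 H each → 2
  2 × N (aromatic): no H
  2 × O: 1 H each → 2
  1 × C: 3 H
  1 × N: 2 H
  1 × N: 1 H
  1 × N: no H
  1 × O: no H
  1 × S: 1 H
  Total hydrogens = 25.
Molecular formula: C14H25N5O3S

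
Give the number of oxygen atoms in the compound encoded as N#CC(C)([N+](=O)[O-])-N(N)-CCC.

The symbol for oxygen appears 2 times in the SMILES.

2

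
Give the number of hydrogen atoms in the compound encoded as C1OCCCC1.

10

Hydrogens are implicit in SMILES; fill each atom to its normal valence:
  5 × C: 2 H each → 10
  1 × O: no H
  Total hydrogens = 10.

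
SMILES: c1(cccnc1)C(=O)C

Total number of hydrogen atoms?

Hydrogens are implicit in SMILES; fill each atom to its normal valence:
  4 × C (aromatic): 1 H each → 4
  1 × C: 3 H
  1 × C (aromatic): no H
  1 × C: no H
  1 × N (aromatic): no H
  1 × O: no H
  Total hydrogens = 7.

7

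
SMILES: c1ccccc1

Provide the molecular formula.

C6H6

Heavy atoms from the SMILES: 6 C.
Implicit hydrogens by atom environment:
  6 × C (aromatic): 1 H each → 6
  Total hydrogens = 6.
Molecular formula: C6H6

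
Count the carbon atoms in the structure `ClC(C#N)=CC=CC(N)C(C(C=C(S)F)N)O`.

10

The symbol for carbon appears 10 times in the SMILES. (Cl is a single chlorine, not C + l.)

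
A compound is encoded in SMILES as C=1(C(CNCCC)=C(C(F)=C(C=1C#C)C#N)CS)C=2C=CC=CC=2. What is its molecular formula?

Heavy atoms from the SMILES: 20 C, 1 F, 2 N, 1 S.
Implicit hydrogens by atom environment:
  7 × C (aromatic): no H
  5 × C (aromatic): 1 H each → 5
  4 × C: 2 H each → 8
  2 × C: no H
  1 × C: 3 H
  1 × C: 1 H
  1 × F: no H
  1 × N: 1 H
  1 × N: no H
  1 × S: 1 H
  Total hydrogens = 19.
Molecular formula: C20H19FN2S

C20H19FN2S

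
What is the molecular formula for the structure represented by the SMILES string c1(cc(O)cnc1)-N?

Heavy atoms from the SMILES: 5 C, 2 N, 1 O.
Implicit hydrogens by atom environment:
  3 × C (aromatic): 1 H each → 3
  2 × C (aromatic): no H
  1 × N: 2 H
  1 × N (aromatic): no H
  1 × O: 1 H
  Total hydrogens = 6.
Molecular formula: C5H6N2O

C5H6N2O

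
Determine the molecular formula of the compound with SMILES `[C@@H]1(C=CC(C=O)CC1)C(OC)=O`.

Heavy atoms from the SMILES: 9 C, 3 O.
Implicit hydrogens by atom environment:
  5 × C: 1 H each → 5
  3 × O: no H
  2 × C: 2 H each → 4
  1 × C: 3 H
  1 × C: no H
  Total hydrogens = 12.
Molecular formula: C9H12O3

C9H12O3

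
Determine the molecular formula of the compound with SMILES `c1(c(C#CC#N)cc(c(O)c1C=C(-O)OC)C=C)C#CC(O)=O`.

Heavy atoms from the SMILES: 17 C, 1 N, 5 O.
Implicit hydrogens by atom environment:
  7 × C: no H
  5 × C (aromatic): no H
  3 × O: 1 H each → 3
  2 × C: 1 H each → 2
  2 × O: no H
  1 × C: 3 H
  1 × C: 2 H
  1 × C (aromatic): 1 H
  1 × N: no H
  Total hydrogens = 11.
Molecular formula: C17H11NO5

C17H11NO5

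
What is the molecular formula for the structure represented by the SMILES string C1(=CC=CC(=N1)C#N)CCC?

C9H10N2

Heavy atoms from the SMILES: 9 C, 2 N.
Implicit hydrogens by atom environment:
  3 × C (aromatic): 1 H each → 3
  2 × C: 2 H each → 4
  2 × C (aromatic): no H
  1 × C: 3 H
  1 × C: no H
  1 × N (aromatic): no H
  1 × N: no H
  Total hydrogens = 10.
Molecular formula: C9H10N2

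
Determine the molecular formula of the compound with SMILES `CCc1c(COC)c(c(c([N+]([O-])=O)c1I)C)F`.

C11H13FINO3

Heavy atoms from the SMILES: 11 C, 1 F, 1 I, 1 N, 3 O.
Implicit hydrogens by atom environment:
  6 × C (aromatic): no H
  3 × C: 3 H each → 9
  2 × C: 2 H each → 4
  2 × O: no H
  1 × F: no H
  1 × I: no H
  1 × N (charge +1): no H
  1 × O (charge -1): no H
  Total hydrogens = 13.
Molecular formula: C11H13FINO3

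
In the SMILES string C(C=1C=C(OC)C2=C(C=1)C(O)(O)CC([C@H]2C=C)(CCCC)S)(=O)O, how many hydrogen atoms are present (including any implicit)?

24

Hydrogens are implicit in SMILES; fill each atom to its normal valence:
  5 × C: 2 H each → 10
  4 × C (aromatic): no H
  3 × C: no H
  3 × O: 1 H each → 3
  2 × C: 3 H each → 6
  2 × C (aromatic): 1 H each → 2
  2 × C: 1 H each → 2
  2 × O: no H
  1 × S: 1 H
  Total hydrogens = 24.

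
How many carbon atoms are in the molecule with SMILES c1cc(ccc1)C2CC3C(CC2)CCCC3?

16

The symbol for carbon appears 16 times in the SMILES. Lowercase c denotes aromatic carbon and counts toward C.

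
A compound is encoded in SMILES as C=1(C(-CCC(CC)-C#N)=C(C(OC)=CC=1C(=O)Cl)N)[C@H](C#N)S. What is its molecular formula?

Heavy atoms from the SMILES: 16 C, 1 Cl, 3 N, 2 O, 1 S.
Implicit hydrogens by atom environment:
  5 × C (aromatic): no H
  3 × C: 2 H each → 6
  3 × C: no H
  2 × C: 3 H each → 6
  2 × C: 1 H each → 2
  2 × N: no H
  2 × O: no H
  1 × C (aromatic): 1 H
  1 × Cl: no H
  1 × N: 2 H
  1 × S: 1 H
  Total hydrogens = 18.
Molecular formula: C16H18ClN3O2S

C16H18ClN3O2S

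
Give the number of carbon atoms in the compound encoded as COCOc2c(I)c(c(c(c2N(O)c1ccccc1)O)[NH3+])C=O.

15

The symbol for carbon appears 15 times in the SMILES. Lowercase c denotes aromatic carbon and counts toward C.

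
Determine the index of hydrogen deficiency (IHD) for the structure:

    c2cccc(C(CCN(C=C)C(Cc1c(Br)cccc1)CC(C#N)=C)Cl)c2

Molecular formula from the SMILES: C23H24BrClN2.
DoU = (2C + 2 + N − H − X)/2 = (2·23 + 2 + 2 − 24 − 2)/2 = 24/2 = 12.
(Structurally: 2 ring(s) + 10 π bond(s) = 12.)

12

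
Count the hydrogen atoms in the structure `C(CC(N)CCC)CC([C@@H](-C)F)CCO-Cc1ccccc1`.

Hydrogens are implicit in SMILES; fill each atom to its normal valence:
  8 × C: 2 H each → 16
  5 × C (aromatic): 1 H each → 5
  3 × C: 1 H each → 3
  2 × C: 3 H each → 6
  1 × C (aromatic): no H
  1 × F: no H
  1 × N: 2 H
  1 × O: no H
  Total hydrogens = 32.

32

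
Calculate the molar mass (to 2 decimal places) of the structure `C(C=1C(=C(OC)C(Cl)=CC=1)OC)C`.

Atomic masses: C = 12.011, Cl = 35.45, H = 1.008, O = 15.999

Molecular formula: C10H13ClO2.
M = 10×12.011 + 1×35.45 + 13×1.008 + 2×15.999 = 200.66 g/mol.

200.66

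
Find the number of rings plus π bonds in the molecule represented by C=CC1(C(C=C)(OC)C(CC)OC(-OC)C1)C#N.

Molecular formula from the SMILES: C14H21NO3.
DoU = (2C + 2 + N − H − X)/2 = (2·14 + 2 + 1 − 21 − 0)/2 = 10/2 = 5.
(Structurally: 1 ring(s) + 4 π bond(s) = 5.)

5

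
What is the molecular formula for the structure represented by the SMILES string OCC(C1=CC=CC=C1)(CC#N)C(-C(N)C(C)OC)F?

C15H21FN2O2

Heavy atoms from the SMILES: 15 C, 1 F, 2 N, 2 O.
Implicit hydrogens by atom environment:
  5 × C (aromatic): 1 H each → 5
  3 × C: 1 H each → 3
  2 × C: 3 H each → 6
  2 × C: 2 H each → 4
  2 × C: no H
  1 × C (aromatic): no H
  1 × F: no H
  1 × N: 2 H
  1 × N: no H
  1 × O: 1 H
  1 × O: no H
  Total hydrogens = 21.
Molecular formula: C15H21FN2O2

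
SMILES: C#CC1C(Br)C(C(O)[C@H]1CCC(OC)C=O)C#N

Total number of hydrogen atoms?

Hydrogens are implicit in SMILES; fill each atom to its normal valence:
  8 × C: 1 H each → 8
  2 × C: 2 H each → 4
  2 × C: no H
  2 × O: no H
  1 × Br: no H
  1 × C: 3 H
  1 × N: no H
  1 × O: 1 H
  Total hydrogens = 16.

16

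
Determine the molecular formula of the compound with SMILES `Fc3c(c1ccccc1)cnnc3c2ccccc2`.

Heavy atoms from the SMILES: 16 C, 1 F, 2 N.
Implicit hydrogens by atom environment:
  11 × C (aromatic): 1 H each → 11
  5 × C (aromatic): no H
  2 × N (aromatic): no H
  1 × F: no H
  Total hydrogens = 11.
Molecular formula: C16H11FN2

C16H11FN2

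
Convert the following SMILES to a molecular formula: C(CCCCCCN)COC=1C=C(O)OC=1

C12H21NO3

Heavy atoms from the SMILES: 12 C, 1 N, 3 O.
Implicit hydrogens by atom environment:
  8 × C: 2 H each → 16
  2 × C (aromatic): 1 H each → 2
  2 × C (aromatic): no H
  1 × N: 2 H
  1 × O: 1 H
  1 × O (aromatic): no H
  1 × O: no H
  Total hydrogens = 21.
Molecular formula: C12H21NO3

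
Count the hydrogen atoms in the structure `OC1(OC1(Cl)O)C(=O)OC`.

5

Hydrogens are implicit in SMILES; fill each atom to its normal valence:
  3 × C: no H
  3 × O: no H
  2 × O: 1 H each → 2
  1 × C: 3 H
  1 × Cl: no H
  Total hydrogens = 5.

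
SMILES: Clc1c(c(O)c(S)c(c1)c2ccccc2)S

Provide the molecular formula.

Heavy atoms from the SMILES: 12 C, 1 Cl, 1 O, 2 S.
Implicit hydrogens by atom environment:
  6 × C (aromatic): 1 H each → 6
  6 × C (aromatic): no H
  2 × S: 1 H each → 2
  1 × Cl: no H
  1 × O: 1 H
  Total hydrogens = 9.
Molecular formula: C12H9ClOS2

C12H9ClOS2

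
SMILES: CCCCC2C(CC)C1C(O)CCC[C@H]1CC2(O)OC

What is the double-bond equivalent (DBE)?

2

Molecular formula from the SMILES: C17H32O3.
DoU = (2C + 2 + N − H − X)/2 = (2·17 + 2 + 0 − 32 − 0)/2 = 4/2 = 2.
(Structurally: 2 ring(s) + 0 π bond(s) = 2.)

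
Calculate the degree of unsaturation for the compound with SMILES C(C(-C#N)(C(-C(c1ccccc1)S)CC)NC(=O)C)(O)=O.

Molecular formula from the SMILES: C15H18N2O3S.
DoU = (2C + 2 + N − H − X)/2 = (2·15 + 2 + 2 − 18 − 0)/2 = 16/2 = 8.
(Structurally: 1 ring(s) + 7 π bond(s) = 8.)

8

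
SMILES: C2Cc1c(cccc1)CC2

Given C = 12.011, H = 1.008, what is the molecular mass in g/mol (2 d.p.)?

Molecular formula: C10H12.
M = 10×12.011 + 12×1.008 = 132.21 g/mol.

132.21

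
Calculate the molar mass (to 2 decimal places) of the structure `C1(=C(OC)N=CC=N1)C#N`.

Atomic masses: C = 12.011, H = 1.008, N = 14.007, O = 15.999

Molecular formula: C6H5N3O.
M = 6×12.011 + 5×1.008 + 3×14.007 + 1×15.999 = 135.13 g/mol.

135.13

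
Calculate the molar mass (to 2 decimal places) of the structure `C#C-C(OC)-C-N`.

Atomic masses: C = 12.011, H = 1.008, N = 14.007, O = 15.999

99.13

Molecular formula: C5H9NO.
M = 5×12.011 + 9×1.008 + 1×14.007 + 1×15.999 = 99.13 g/mol.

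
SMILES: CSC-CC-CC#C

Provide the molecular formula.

C7H12S

Heavy atoms from the SMILES: 7 C, 1 S.
Implicit hydrogens by atom environment:
  4 × C: 2 H each → 8
  1 × C: 3 H
  1 × C: 1 H
  1 × C: no H
  1 × S: no H
  Total hydrogens = 12.
Molecular formula: C7H12S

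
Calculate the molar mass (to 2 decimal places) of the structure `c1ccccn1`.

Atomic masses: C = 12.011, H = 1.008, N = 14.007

Molecular formula: C5H5N.
M = 5×12.011 + 5×1.008 + 1×14.007 = 79.10 g/mol.

79.10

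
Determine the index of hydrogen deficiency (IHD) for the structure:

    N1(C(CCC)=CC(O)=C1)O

Molecular formula from the SMILES: C7H11NO2.
DoU = (2C + 2 + N − H − X)/2 = (2·7 + 2 + 1 − 11 − 0)/2 = 6/2 = 3.
(Structurally: 1 ring(s) + 2 π bond(s) = 3.)

3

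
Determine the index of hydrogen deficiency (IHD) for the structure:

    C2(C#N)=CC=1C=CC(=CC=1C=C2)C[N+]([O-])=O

10

Molecular formula from the SMILES: C12H8N2O2.
DoU = (2C + 2 + N − H − X)/2 = (2·12 + 2 + 2 − 8 − 0)/2 = 20/2 = 10.
(Structurally: 2 ring(s) + 8 π bond(s) = 10.)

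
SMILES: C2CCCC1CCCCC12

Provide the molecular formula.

Heavy atoms from the SMILES: 10 C.
Implicit hydrogens by atom environment:
  8 × C: 2 H each → 16
  2 × C: 1 H each → 2
  Total hydrogens = 18.
Molecular formula: C10H18

C10H18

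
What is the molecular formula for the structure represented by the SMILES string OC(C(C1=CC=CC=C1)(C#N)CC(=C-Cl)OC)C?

C14H16ClNO2

Heavy atoms from the SMILES: 14 C, 1 Cl, 1 N, 2 O.
Implicit hydrogens by atom environment:
  5 × C (aromatic): 1 H each → 5
  3 × C: no H
  2 × C: 3 H each → 6
  2 × C: 1 H each → 2
  1 × C: 2 H
  1 × C (aromatic): no H
  1 × Cl: no H
  1 × N: no H
  1 × O: 1 H
  1 × O: no H
  Total hydrogens = 16.
Molecular formula: C14H16ClNO2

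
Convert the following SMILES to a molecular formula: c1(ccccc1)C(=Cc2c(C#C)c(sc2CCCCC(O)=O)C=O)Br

Heavy atoms from the SMILES: 1 Br, 20 C, 3 O, 1 S.
Implicit hydrogens by atom environment:
  5 × C (aromatic): 1 H each → 5
  5 × C (aromatic): no H
  4 × C: 2 H each → 8
  3 × C: 1 H each → 3
  3 × C: no H
  2 × O: no H
  1 × Br: no H
  1 × O: 1 H
  1 × S (aromatic): no H
  Total hydrogens = 17.
Molecular formula: C20H17BrO3S

C20H17BrO3S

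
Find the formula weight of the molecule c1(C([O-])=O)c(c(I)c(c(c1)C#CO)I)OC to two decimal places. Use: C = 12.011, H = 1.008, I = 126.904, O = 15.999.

Molecular formula: C10H5I2O4-.
M = 10×12.011 + 5×1.008 + 2×126.904 + 4×15.999 = 442.95 g/mol.

442.95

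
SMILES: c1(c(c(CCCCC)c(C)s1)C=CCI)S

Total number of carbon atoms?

The symbol for carbon appears 13 times in the SMILES. Lowercase c denotes aromatic carbon and counts toward C.

13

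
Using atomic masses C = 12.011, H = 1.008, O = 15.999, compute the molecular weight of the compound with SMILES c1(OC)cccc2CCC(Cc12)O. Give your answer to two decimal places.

Molecular formula: C11H14O2.
M = 11×12.011 + 14×1.008 + 2×15.999 = 178.23 g/mol.

178.23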